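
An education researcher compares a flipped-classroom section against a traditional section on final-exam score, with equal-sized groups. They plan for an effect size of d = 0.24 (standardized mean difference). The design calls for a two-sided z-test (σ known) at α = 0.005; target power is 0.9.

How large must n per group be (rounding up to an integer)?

n = 581 per group

For power 0.9 need Φ(δ − z_{0.0025}) = 0.9, so δ = z_{0.0025} + z_{0.10} = 2.807 + 1.282 = 4.089.
(Ignoring the negligible lower-tail rejection probability gives the usual closed-form inversion.)
δ = d·√(n/2) ⇒ n = 2(δ/d)² = 2 × (4.089 / 0.24)² = 580.44.
Round up to the next whole unit.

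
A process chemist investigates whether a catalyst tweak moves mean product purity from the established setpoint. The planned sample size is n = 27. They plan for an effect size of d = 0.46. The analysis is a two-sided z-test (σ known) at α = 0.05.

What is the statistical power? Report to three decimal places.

Noncentrality parameter: δ = d·√n = 0.46 × √27 = 2.3902
Critical value for a two-sided test at α = 0.05: z_{α/2} = 1.960.
Power = Φ(δ − 1.960) + Φ(−δ − 1.960) = Φ(0.430) + Φ(-4.350) = 0.6665 + 0.0000 = 0.6665.

Power ≈ 0.667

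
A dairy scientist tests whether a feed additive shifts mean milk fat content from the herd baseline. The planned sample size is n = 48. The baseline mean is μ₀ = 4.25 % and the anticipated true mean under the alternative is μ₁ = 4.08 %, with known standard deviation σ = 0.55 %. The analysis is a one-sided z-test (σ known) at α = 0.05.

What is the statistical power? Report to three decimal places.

Power ≈ 0.690

Standardized effect: d = |μ₁ − μ₀| / σ = |4.08 − 4.25| / 0.55 = 0.3091
Noncentrality parameter: λ = d·√n = 0.3091 × √48 = 2.1414
One-sided α = 0.05 → critical value z_{0.05} = 1.645.
Power = P(Z > 1.645 − λ) = Φ(0.497) = 0.6903.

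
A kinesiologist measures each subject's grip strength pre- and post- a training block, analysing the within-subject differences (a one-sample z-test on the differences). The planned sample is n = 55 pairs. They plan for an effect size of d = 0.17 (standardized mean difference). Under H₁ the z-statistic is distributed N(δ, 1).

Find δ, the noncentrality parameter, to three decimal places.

δ = d·√n = 0.17 × √55 = 1.2608

δ ≈ 1.261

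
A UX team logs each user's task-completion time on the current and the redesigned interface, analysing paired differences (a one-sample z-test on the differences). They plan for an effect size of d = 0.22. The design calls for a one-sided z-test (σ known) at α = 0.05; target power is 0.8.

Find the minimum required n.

For power 0.8 need Φ(δ − z_{0.05}) = 0.8, so δ = z_{0.05} + z_{0.20} = 1.645 + 0.842 = 2.486.
δ = d·√n ⇒ n = (δ/d)² = (2.486 / 0.22)² = 127.74.
Rounding up, n = 128.

n = 128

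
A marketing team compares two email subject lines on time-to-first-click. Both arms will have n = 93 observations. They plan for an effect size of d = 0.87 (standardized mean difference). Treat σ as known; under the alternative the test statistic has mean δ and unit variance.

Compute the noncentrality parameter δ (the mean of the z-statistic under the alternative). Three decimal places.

δ ≈ 5.933

The noncentrality parameter scales effect size by the design's sample-size factor: δ = d·√(n/2) = 0.87 × √(93/2) = 5.9326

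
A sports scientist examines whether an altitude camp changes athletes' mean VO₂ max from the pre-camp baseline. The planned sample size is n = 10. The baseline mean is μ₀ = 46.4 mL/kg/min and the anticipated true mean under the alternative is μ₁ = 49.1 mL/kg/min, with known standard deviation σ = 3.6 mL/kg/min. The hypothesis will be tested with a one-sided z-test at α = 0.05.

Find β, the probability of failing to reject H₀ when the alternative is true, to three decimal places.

Standardized effect: d = |μ₁ − μ₀| / σ = |49.1 − 46.4| / 3.6 = 0.7500
Noncentrality parameter: δ = d·√n = 0.7500 × √10 = 2.3717
Critical value for a one-sided test at α = 0.05: z_α = 1.645.
Power = Φ(δ − 1.645) = Φ(0.727) = 0.7663.
Type II error: β = 1 − power = 1 − 0.7663 = 0.2337.

β ≈ 0.234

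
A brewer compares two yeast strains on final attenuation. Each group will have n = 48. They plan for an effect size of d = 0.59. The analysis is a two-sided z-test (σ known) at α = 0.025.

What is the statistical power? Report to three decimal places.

Power ≈ 0.742

Noncentrality parameter: δ = d·√(n/2) = 0.59 × √(48/2) = 2.8904
Two-sided α = 0.025 → critical value z_{0.0125} = 2.241.
Power = Φ(δ − 2.241) + Φ(−δ − 2.241) = Φ(0.649) + Φ(-5.132) = 0.7418 + 0.0000 = 0.7418.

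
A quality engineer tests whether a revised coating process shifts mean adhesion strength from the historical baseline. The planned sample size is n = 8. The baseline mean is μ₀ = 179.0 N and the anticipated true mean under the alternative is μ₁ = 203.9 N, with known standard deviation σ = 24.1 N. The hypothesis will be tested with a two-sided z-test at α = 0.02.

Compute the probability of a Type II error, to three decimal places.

β ≈ 0.276

Standardized effect: d = |μ₁ − μ₀| / σ = |203.9 − 179.0| / 24.1 = 1.0332
Noncentrality parameter: δ = d·√n = 1.0332 × √8 = 2.9223
Two-sided α = 0.02 → critical value z_{0.01} = 2.326.
Power = Φ(δ − 2.326) + Φ(−δ − 2.326) = Φ(0.596) + Φ(-5.249) = 0.7244 + 0.0000 = 0.7244.
Type II error: β = 1 − power = 1 − 0.7244 = 0.2756.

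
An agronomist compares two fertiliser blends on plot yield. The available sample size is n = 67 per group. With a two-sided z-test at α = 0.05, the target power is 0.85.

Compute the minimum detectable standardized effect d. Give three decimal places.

Need Φ(δ − 1.960) = 0.85, so δ = 1.960 + 1.036 = 2.996.
(Lower-tail contribution to power is negligible for δ > 0.)
δ = d·√(n/2) ⇒ d = δ/√(n/2) = 2.996/√(67/2) = 0.5177.

d ≈ 0.518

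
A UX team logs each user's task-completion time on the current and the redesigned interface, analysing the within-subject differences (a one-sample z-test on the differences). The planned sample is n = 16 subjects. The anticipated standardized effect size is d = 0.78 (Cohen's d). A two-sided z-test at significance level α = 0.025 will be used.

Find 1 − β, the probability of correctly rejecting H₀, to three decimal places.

Power ≈ 0.810

Noncentrality parameter: δ = d·√n = 0.78 × √16 = 3.1200
Two-sided α = 0.025 → critical value z_{0.0125} = 2.241.
Power = Φ(δ − 2.241) + Φ(−δ − 2.241) = Φ(0.879) + Φ(-5.361) = 0.8102 + 0.0000 = 0.8102.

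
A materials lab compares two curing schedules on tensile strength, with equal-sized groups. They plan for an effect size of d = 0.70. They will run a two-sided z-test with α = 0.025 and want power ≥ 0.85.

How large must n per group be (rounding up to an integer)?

For power 0.85 need Φ(δ − z_{0.0125}) = 0.85, so δ = z_{0.0125} + z_{0.15} = 2.241 + 1.036 = 3.278.
(The Φ(−δ − z_{α/2}) term is vanishingly small for δ > 0 and is dropped in the standard sample-size formula.)
δ = d·√(n/2) ⇒ n = 2(δ/d)² = 2 × (3.278 / 0.70)² = 43.85.
Rounding up, n = 44 per group.

n = 44 per group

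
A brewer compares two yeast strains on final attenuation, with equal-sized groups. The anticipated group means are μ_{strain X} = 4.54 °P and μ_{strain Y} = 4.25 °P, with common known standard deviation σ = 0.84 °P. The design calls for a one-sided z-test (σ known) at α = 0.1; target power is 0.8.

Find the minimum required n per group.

Standardized effect: d = |μ_{strain X} − μ_{strain Y}| / σ = |4.54 − 4.25| / 0.84 = 0.3452
For power 0.8 need Φ(δ − z_{0.1}) = 0.8, so δ = z_{0.1} + z_{0.20} = 1.282 + 0.842 = 2.123.
δ = d·√(n/2) ⇒ n = 2(δ/d)² = 2 × (2.123 / 0.3452)² = 75.64.
Round up to the next whole unit.

n = 76 per group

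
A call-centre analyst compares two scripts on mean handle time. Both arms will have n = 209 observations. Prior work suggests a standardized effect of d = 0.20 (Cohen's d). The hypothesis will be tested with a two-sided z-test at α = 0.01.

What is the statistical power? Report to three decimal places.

Power ≈ 0.298

Noncentrality parameter: δ = d·√(n/2) = 0.20 × √(209/2) = 2.0445
Two-sided α = 0.01 → critical value z_{0.005} = 2.576.
Power = Φ(δ − 2.576) + Φ(−δ − 2.576) = Φ(-0.531) + Φ(-4.620) = 0.2976 + 0.0000 = 0.2976.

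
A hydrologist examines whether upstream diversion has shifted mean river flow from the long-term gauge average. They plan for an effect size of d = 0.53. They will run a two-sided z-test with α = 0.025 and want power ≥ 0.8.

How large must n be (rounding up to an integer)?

Set Φ(δ − 2.241) = 0.8; then δ − 2.241 = Φ⁻¹(0.8) = 0.842, giving δ = 3.083.
(Ignoring the negligible lower-tail rejection probability gives the usual closed-form inversion.)
δ = d·√n ⇒ n = (δ/d)² = (3.083 / 0.53)² = 33.84.
Round up to the next whole unit.

n = 34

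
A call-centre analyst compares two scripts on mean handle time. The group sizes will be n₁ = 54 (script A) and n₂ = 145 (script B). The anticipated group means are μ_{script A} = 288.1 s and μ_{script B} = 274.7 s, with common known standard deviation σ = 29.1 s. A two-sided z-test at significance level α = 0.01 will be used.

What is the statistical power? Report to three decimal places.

Standardized effect: d = |μ_{script A} − μ_{script B}| / σ = |288.1 − 274.7| / 29.1 = 0.4605
Noncentrality parameter: δ = d / √(1/n₁ + 1/n₂) = 0.4605 / √(1/54 + 1/145) = 2.8885
Two-sided α = 0.01 → critical value z_{0.005} = 2.576.
Power = Φ(δ − 2.576) + Φ(−δ − 2.576) = Φ(0.313) + Φ(-5.464) = 0.6227 + 0.0000 = 0.6227.

Power ≈ 0.623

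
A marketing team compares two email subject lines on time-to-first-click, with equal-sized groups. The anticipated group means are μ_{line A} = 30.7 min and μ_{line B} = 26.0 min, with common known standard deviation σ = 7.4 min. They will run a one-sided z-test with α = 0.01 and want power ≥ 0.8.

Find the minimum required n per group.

n = 50 per group

Standardized effect: d = |μ_{line A} − μ_{line B}| / σ = |30.7 − 26.0| / 7.4 = 0.6351
Set Φ(δ − 2.326) = 0.8; then δ − 2.326 = Φ⁻¹(0.8) = 0.842, giving δ = 3.168.
δ = d·√(n/2) ⇒ n = 2(δ/d)² = 2 × (3.168 / 0.6351)² = 49.76.
Round up to the next whole unit.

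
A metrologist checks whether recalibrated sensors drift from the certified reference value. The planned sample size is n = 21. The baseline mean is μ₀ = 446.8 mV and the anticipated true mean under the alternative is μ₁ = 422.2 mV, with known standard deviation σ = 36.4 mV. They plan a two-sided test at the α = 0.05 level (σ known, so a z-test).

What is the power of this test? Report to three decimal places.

Power ≈ 0.872

Standardized effect: d = |μ₁ − μ₀| / σ = |422.2 − 446.8| / 36.4 = 0.6758
Noncentrality parameter: δ = d·√n = 0.6758 × √21 = 3.0970
Critical value for a two-sided test at α = 0.05: z_{α/2} = 1.960.
Power = Φ(δ − 1.960) + Φ(−δ − 1.960) = Φ(1.137) + Φ(-5.057) = 0.8722 + 0.0000 = 0.8722.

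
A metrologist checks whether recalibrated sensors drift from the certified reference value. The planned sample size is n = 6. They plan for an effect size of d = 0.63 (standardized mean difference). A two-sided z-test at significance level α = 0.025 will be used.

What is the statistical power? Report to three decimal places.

Power ≈ 0.243

Noncentrality parameter: δ = d·√n = 0.63 × √6 = 1.5432
Two-sided α = 0.025 → critical value z_{0.0125} = 2.241.
Power = Φ(δ − 2.241) + Φ(−δ − 2.241) = Φ(-0.698) + Φ(-3.785) = 0.2425 + 0.0001 = 0.2426.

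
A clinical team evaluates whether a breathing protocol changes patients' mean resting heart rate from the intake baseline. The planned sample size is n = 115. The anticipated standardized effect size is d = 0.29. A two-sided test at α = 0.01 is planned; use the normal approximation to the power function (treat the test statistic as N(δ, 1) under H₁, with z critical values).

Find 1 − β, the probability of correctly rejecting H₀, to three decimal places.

Noncentrality parameter: δ = d·√n = 0.29 × √115 = 3.1099
Critical value for a two-sided test at α = 0.01: z_{α/2} = 2.576.
Power = Φ(δ − 2.576) + Φ(−δ − 2.576) = Φ(0.534) + Φ(-5.686) = 0.7034 + 0.0000 = 0.7034.

Power ≈ 0.703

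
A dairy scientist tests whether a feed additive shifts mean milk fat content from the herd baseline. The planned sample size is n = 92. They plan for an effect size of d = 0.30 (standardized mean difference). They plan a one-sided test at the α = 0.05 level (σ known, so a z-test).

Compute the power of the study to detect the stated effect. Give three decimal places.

Noncentrality parameter: δ = d·√n = 0.30 × √92 = 2.8775
Critical value for a one-sided test at α = 0.05: z_α = 1.645.
Power = P(Z > 1.645 − δ) = Φ(1.233) = 0.8911.

Power ≈ 0.891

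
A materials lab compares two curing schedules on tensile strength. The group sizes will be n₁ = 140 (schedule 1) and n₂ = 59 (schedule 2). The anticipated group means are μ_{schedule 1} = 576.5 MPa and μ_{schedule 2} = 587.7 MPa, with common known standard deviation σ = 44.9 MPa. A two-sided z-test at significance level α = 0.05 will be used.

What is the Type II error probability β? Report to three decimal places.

β ≈ 0.638

Standardized effect: d = |μ_{schedule 1} − μ_{schedule 2}| / σ = |576.5 − 587.7| / 44.9 = 0.2494
Noncentrality parameter: δ = d / √(1/n₁ + 1/n₂) = 0.2494 / √(1/140 + 1/59) = 1.6071
Two-sided α = 0.05 → critical value z_{0.025} = 1.960.
Power = Φ(δ − 1.960) + Φ(−δ − 1.960) = Φ(-0.353) + Φ(-3.567) = 0.3621 + 0.0002 = 0.3623.
Type II error: β = 1 − power = 1 − 0.3623 = 0.6377.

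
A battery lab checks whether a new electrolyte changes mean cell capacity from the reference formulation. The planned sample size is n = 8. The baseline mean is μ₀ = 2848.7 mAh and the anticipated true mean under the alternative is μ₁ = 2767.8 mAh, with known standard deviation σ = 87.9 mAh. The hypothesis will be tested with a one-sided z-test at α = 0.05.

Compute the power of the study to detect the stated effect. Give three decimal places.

Power ≈ 0.831

Standardized effect: d = |μ₁ − μ₀| / σ = |2767.8 − 2848.7| / 87.9 = 0.9204
Noncentrality parameter: λ = d·√n = 0.9204 × √8 = 2.6032
One-sided α = 0.05 → critical value z_{0.05} = 1.645.
Power = Φ(λ − 1.645) = Φ(0.958) = 0.8311.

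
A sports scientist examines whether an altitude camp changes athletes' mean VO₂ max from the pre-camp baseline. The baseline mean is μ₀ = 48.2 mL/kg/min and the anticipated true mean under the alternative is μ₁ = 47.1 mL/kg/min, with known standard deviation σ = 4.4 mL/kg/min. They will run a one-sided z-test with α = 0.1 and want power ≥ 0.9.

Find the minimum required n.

n = 106

Standardized effect: d = |μ₁ − μ₀| / σ = |47.1 − 48.2| / 4.4 = 0.2500
Set Φ(δ − 1.282) = 0.9; then δ − 1.282 = Φ⁻¹(0.9) = 1.282, giving δ = 2.563.
δ = d·√n ⇒ n = (δ/d)² = (2.563 / 0.2500)² = 105.11.
Round up to the next whole unit.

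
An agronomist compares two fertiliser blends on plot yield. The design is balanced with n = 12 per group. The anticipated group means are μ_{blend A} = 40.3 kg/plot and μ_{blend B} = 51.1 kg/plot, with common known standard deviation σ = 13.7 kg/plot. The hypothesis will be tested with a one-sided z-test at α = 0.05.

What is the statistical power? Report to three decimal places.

Power ≈ 0.613

Standardized effect: d = |μ_{blend A} − μ_{blend B}| / σ = |40.3 − 51.1| / 13.7 = 0.7883
Noncentrality parameter: δ = d·√(n/2) = 0.7883 × √(12/2) = 1.9310
Critical value for a one-sided test at α = 0.05: z_α = 1.645.
Power = Φ(δ − 1.645) = Φ(0.286) = 0.6126.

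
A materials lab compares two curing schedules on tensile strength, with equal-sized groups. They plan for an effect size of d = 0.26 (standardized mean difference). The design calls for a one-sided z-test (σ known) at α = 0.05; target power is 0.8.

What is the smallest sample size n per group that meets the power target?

n = 183 per group

Set Φ(δ − 1.645) = 0.8; then δ − 1.645 = Φ⁻¹(0.8) = 0.842, giving δ = 2.486.
δ = d·√(n/2) ⇒ n = 2(δ/d)² = 2 × (2.486 / 0.26)² = 182.92.
Rounding up, n = 183 per group.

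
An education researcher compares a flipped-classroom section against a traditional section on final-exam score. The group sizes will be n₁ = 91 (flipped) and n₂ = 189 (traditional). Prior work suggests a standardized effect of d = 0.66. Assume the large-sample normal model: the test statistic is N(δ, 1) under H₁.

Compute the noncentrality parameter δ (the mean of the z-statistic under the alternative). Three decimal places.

δ ≈ 5.173

The noncentrality parameter scales effect size by the design's sample-size factor: δ = d / √(1/n₁ + 1/n₂) = 0.66 / √(1/91 + 1/189) = 5.1727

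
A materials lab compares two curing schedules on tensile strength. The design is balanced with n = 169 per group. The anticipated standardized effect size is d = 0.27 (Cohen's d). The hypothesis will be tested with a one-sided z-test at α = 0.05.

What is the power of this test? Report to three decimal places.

Noncentrality parameter: δ = d·√(n/2) = 0.27 × √(169/2) = 2.4819
One-sided α = 0.05 → critical value z_{0.05} = 1.645.
Power = P(Z > 1.645 − δ) = Φ(0.837) = 0.7987.

Power ≈ 0.799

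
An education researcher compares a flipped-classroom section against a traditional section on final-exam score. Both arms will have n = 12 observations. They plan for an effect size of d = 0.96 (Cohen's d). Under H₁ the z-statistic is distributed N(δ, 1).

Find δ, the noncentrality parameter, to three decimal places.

δ = d·√(n/2) = 0.96 × √(12/2) = 2.3515

δ ≈ 2.352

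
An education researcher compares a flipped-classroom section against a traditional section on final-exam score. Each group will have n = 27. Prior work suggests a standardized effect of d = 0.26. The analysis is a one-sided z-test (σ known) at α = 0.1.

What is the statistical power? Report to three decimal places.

Power ≈ 0.372

Noncentrality parameter: δ = d·√(n/2) = 0.26 × √(27/2) = 0.9553
One-sided α = 0.1 → critical value z_{0.1} = 1.282.
Power = Φ(δ − 1.282) = Φ(-0.326) = 0.3721.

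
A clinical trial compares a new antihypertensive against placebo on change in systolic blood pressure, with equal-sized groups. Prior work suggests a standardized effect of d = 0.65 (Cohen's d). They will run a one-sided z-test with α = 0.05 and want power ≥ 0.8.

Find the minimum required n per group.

n = 30 per group

Set Φ(δ − 1.645) = 0.8; then δ − 1.645 = Φ⁻¹(0.8) = 0.842, giving δ = 2.486.
δ = d·√(n/2) ⇒ n = 2(δ/d)² = 2 × (2.486 / 0.65)² = 29.27.
Rounding up, n = 30 per group.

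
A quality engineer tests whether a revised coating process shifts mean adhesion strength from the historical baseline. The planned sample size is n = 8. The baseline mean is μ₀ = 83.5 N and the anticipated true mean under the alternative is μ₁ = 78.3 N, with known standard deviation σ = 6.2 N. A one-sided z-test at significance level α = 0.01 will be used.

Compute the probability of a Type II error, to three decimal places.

Standardized effect: d = |μ₁ − μ₀| / σ = |78.3 − 83.5| / 6.2 = 0.8387
Noncentrality parameter: δ = d·√n = 0.8387 × √8 = 2.3722
One-sided α = 0.01 → critical value z_{0.01} = 2.326.
Power = Φ(δ − 2.326) = Φ(0.046) = 0.5183.
Type II error: β = 1 − power = 1 − 0.5183 = 0.4817.

β ≈ 0.482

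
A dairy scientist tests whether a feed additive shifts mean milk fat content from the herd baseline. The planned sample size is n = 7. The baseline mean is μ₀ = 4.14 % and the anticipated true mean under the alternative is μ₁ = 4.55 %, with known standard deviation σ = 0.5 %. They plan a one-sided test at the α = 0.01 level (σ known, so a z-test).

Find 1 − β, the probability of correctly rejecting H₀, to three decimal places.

Standardized effect: d = |μ₁ − μ₀| / σ = |4.55 − 4.14| / 0.5 = 0.8200
Noncentrality parameter: δ = d·√n = 0.8200 × √7 = 2.1695
One-sided α = 0.01 → critical value z_{0.01} = 2.326.
Power = Φ(δ − 2.326) = Φ(-0.157) = 0.4377.

Power ≈ 0.438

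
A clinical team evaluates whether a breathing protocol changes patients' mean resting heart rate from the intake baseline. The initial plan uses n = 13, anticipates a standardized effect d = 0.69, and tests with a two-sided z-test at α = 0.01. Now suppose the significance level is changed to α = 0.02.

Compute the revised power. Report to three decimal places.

Power ≈ 0.564

δ = d·√n = 0.69 × √13 = 2.4878 (unchanged). New critical value: z_{0.01} = 2.326.
Revised power = Φ(δ − 2.326) + Φ(−δ − 2.326) = Φ(0.161) + Φ(-4.814) = 0.5641 + 0.0000 = 0.5641.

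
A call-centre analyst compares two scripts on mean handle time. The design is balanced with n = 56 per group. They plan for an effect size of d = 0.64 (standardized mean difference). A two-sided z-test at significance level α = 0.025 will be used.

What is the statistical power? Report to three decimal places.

Noncentrality parameter: δ = d·√(n/2) = 0.64 × √(56/2) = 3.3866
Two-sided α = 0.025 → critical value z_{0.0125} = 2.241.
Power = Φ(δ − 2.241) + Φ(−δ − 2.241) = Φ(1.145) + Φ(-5.628) = 0.8739 + 0.0000 = 0.8739.

Power ≈ 0.874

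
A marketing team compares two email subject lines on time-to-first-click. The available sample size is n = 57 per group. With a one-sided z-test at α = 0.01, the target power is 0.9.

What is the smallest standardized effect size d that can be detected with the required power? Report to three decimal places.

Need Φ(δ − 2.326) = 0.9, so δ = 2.326 + 1.282 = 3.608.
δ = d·√(n/2) ⇒ d = δ/√(n/2) = 3.608/√(57/2) = 0.6758.

d ≈ 0.676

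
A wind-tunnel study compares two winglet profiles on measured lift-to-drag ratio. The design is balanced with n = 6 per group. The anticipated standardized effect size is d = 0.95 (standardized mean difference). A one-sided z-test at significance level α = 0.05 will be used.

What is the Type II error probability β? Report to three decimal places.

β ≈ 0.500

Noncentrality parameter: δ = d·√(n/2) = 0.95 × √(6/2) = 1.6454
Critical value for a one-sided test at α = 0.05: z_α = 1.645.
Power = Φ(δ − 1.645) = Φ(0.001) = 0.5002.
Type II error: β = 1 − power = 1 − 0.5002 = 0.4998.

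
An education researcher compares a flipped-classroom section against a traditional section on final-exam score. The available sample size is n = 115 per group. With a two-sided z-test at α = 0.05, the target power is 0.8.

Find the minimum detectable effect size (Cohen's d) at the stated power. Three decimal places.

d ≈ 0.369

Required noncentrality: δ = z_{0.025} + z_{0.20} = 1.960 + 0.842 = 2.802.
(Lower-tail contribution to power is negligible for δ > 0.)
δ = d·√(n/2) ⇒ d = δ/√(n/2) = 2.802/√(115/2) = 0.3695.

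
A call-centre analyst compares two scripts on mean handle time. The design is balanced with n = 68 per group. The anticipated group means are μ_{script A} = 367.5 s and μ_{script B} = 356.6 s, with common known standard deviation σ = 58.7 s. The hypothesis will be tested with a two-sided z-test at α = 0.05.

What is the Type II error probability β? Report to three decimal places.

Standardized effect: d = |μ_{script A} − μ_{script B}| / σ = |367.5 − 356.6| / 58.7 = 0.1857
Noncentrality parameter: δ = d·√(n/2) = 0.1857 × √(68/2) = 1.0827
Two-sided α = 0.05 → critical value z_{0.025} = 1.960.
Power = Φ(δ − 1.960) + Φ(−δ − 1.960) = Φ(-0.877) + Φ(-3.043) = 0.1902 + 0.0012 = 0.1914.
Type II error: β = 1 − power = 1 − 0.1914 = 0.8086.

β ≈ 0.809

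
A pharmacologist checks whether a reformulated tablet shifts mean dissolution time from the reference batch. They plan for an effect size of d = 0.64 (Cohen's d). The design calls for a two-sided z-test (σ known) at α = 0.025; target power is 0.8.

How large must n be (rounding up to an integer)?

Set Φ(δ − 2.241) = 0.8; then δ − 2.241 = Φ⁻¹(0.8) = 0.842, giving δ = 3.083.
(For δ > 0 the lower-tail rejection region contributes negligibly to power, so the one-term inversion is standard.)
δ = d·√n ⇒ n = (δ/d)² = (3.083 / 0.64)² = 23.21.
Round up to the next whole unit.

n = 24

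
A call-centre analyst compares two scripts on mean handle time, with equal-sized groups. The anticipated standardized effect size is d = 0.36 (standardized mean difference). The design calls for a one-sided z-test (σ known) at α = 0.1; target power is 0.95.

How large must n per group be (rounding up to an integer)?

Set Φ(δ − 1.282) = 0.95; then δ − 1.282 = Φ⁻¹(0.95) = 1.645, giving δ = 2.926.
δ = d·√(n/2) ⇒ n = 2(δ/d)² = 2 × (2.926 / 0.36)² = 132.16.
Rounding up, n = 133 per group.

n = 133 per group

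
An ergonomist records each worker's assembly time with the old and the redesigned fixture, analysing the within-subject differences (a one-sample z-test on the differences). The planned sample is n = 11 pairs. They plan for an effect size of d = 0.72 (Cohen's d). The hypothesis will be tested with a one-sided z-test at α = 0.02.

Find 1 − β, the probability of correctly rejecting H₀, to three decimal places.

Power ≈ 0.631

Noncentrality parameter: δ = d·√n = 0.72 × √11 = 2.3880
One-sided α = 0.02 → critical value z_{0.02} = 2.054.
Power = Φ(δ − 2.054) = Φ(0.334) = 0.6309.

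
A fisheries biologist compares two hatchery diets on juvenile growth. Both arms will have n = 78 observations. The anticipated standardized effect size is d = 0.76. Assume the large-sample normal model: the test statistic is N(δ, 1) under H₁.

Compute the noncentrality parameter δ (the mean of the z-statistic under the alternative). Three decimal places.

δ ≈ 4.746

The noncentrality parameter scales effect size by the design's sample-size factor: δ = d·√(n/2) = 0.76 × √(78/2) = 4.7462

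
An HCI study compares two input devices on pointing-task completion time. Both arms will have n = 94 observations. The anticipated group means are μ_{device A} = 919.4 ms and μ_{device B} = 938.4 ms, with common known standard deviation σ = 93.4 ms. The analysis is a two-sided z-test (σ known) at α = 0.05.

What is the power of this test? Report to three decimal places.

Standardized effect: d = |μ_{device A} − μ_{device B}| / σ = |919.4 − 938.4| / 93.4 = 0.2034
Noncentrality parameter: δ = d·√(n/2) = 0.2034 × √(94/2) = 1.3946
Critical value for a two-sided test at α = 0.05: z_{α/2} = 1.960.
Power = Φ(δ − 1.960) + Φ(−δ − 1.960) = Φ(-0.565) + Φ(-3.355) = 0.2859 + 0.0004 = 0.2863.

Power ≈ 0.286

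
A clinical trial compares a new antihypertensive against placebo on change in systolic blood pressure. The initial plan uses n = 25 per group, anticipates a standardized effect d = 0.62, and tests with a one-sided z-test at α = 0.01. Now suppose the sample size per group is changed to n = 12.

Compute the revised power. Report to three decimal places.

Power ≈ 0.210

With n = 12 per group: δ = d·√(n/2) = 0.62 × √(12/2) = 1.5187. Critical value z_{0.01} = 2.326.
Revised power = P(Z > 2.326 − δ) = Φ(-0.808) = 0.2096.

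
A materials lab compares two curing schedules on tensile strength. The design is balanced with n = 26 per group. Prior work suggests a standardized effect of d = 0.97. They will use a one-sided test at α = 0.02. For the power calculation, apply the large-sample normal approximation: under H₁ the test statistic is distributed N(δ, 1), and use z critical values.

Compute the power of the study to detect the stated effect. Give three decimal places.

Power ≈ 0.926

Noncentrality parameter: λ = d·√(n/2) = 0.97 × √(26/2) = 3.4974
Critical value for a one-sided test at α = 0.02: z_α = 2.054.
Power = Φ(λ − 2.054) = Φ(1.444) = 0.9256.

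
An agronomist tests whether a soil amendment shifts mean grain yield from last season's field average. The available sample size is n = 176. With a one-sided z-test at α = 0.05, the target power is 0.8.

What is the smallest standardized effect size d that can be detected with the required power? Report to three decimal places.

d ≈ 0.187

Need Φ(δ − 1.645) = 0.8, so δ = 1.645 + 0.842 = 2.486.
δ = d·√n ⇒ d = δ/√n = 2.486/√176 = 0.1874.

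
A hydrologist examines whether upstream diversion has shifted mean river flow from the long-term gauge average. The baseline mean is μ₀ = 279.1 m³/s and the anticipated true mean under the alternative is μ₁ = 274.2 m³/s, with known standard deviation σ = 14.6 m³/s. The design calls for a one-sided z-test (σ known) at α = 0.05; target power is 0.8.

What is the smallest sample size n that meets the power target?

Standardized effect: d = |μ₁ − μ₀| / σ = |274.2 − 279.1| / 14.6 = 0.3356
Set Φ(δ − 1.645) = 0.8; then δ − 1.645 = Φ⁻¹(0.8) = 0.842, giving δ = 2.486.
δ = d·√n ⇒ n = (δ/d)² = (2.486 / 0.3356)² = 54.89.
Rounding up, n = 55.

n = 55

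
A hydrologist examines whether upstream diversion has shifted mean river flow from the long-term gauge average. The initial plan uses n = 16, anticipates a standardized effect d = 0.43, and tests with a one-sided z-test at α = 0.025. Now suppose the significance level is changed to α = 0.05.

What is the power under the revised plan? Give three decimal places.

Power ≈ 0.530

δ = d·√n = 0.43 × √16 = 1.7200 (unchanged). New critical value: z_{0.05} = 1.645.
Revised power = Φ(δ − 1.645) = Φ(0.075) = 0.5300.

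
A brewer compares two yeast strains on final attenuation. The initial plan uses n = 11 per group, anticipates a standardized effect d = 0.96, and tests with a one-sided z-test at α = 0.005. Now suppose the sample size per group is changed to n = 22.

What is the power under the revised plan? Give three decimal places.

Power ≈ 0.728

With n = 22 per group: δ = d·√(n/2) = 0.96 × √(22/2) = 3.1840. Critical value z_{0.005} = 2.576.
Revised power = P(Z > 2.576 − δ) = Φ(0.608) = 0.7284.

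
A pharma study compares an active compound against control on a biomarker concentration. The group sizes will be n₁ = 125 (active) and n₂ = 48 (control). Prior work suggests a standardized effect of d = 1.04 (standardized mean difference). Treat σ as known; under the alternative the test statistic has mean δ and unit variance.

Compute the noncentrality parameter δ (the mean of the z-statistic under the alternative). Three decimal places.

δ ≈ 6.125

δ = d / √(1/n₁ + 1/n₂) = 1.04 / √(1/125 + 1/48) = 6.1247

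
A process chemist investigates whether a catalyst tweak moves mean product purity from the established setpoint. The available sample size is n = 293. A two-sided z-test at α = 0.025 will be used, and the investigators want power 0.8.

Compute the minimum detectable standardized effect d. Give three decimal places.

Need Φ(δ − 2.241) = 0.8, so δ = 2.241 + 0.842 = 3.083.
(The second rejection-region term Φ(−δ − z_{α/2}) is negligible and dropped.)
δ = d·√n ⇒ d = δ/√n = 3.083/√293 = 0.1801.

d ≈ 0.180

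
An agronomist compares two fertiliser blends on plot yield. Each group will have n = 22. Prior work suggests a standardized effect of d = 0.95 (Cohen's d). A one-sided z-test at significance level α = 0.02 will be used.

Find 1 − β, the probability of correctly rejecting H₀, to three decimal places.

Noncentrality parameter: δ = d·√(n/2) = 0.95 × √(22/2) = 3.1508
One-sided α = 0.02 → critical value z_{0.02} = 2.054.
Power = Φ(δ − 2.054) = Φ(1.097) = 0.8637.

Power ≈ 0.864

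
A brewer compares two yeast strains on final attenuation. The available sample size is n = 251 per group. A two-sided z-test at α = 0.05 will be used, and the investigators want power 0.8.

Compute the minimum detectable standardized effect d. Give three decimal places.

Required noncentrality: δ = z_{0.025} + z_{0.20} = 1.960 + 0.842 = 2.802.
(Lower-tail contribution to power is negligible for δ > 0.)
δ = d·√(n/2) ⇒ d = δ/√(n/2) = 2.802/√(251/2) = 0.2501.

d ≈ 0.250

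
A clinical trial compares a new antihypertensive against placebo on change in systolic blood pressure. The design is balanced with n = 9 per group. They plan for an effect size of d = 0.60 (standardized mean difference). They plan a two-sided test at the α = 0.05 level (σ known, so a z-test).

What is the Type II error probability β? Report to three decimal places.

β ≈ 0.753

Noncentrality parameter: δ = d·√(n/2) = 0.60 × √(9/2) = 1.2728
Two-sided α = 0.05 → critical value z_{0.025} = 1.960.
Power = Φ(δ − 1.960) + Φ(−δ − 1.960) = Φ(-0.687) + Φ(-3.233) = 0.2460 + 0.0006 = 0.2466.
Type II error: β = 1 − power = 1 − 0.2466 = 0.7534.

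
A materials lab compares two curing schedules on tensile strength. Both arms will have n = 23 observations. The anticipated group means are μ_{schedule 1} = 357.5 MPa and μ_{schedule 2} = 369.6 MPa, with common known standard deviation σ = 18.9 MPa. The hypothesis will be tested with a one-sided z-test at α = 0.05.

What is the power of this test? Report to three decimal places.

Standardized effect: d = |μ_{schedule 1} − μ_{schedule 2}| / σ = |357.5 − 369.6| / 18.9 = 0.6402
Noncentrality parameter: δ = d·√(n/2) = 0.6402 × √(23/2) = 2.1711
Critical value for a one-sided test at α = 0.05: z_α = 1.645.
Power = Φ(δ − 1.645) = Φ(0.526) = 0.7006.

Power ≈ 0.701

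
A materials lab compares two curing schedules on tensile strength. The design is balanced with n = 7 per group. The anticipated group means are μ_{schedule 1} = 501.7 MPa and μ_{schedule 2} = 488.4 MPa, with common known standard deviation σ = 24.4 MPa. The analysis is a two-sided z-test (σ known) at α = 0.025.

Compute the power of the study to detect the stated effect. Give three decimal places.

Power ≈ 0.111

Standardized effect: d = |μ_{schedule 1} − μ_{schedule 2}| / σ = |501.7 − 488.4| / 24.4 = 0.5451
Noncentrality parameter: δ = d·√(n/2) = 0.5451 × √(7/2) = 1.0198
Critical value for a two-sided test at α = 0.025: z_{α/2} = 2.241.
Power = Φ(δ − 2.241) + Φ(−δ − 2.241) = Φ(-1.222) + Φ(-3.261) = 0.1109 + 0.0006 = 0.1115.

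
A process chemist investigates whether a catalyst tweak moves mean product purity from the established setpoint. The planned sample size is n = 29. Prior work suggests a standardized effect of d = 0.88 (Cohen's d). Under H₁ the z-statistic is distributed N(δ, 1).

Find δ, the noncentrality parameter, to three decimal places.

δ ≈ 4.739

The noncentrality parameter scales effect size by the design's sample-size factor: δ = d·√n = 0.88 × √29 = 4.7389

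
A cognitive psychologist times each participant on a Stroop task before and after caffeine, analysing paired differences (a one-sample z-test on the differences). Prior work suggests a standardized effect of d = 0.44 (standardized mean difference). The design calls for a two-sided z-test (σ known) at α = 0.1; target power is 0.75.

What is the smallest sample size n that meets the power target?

For power 0.75 need Φ(δ − z_{0.05}) = 0.75, so δ = z_{0.05} + z_{0.25} = 1.645 + 0.674 = 2.319.
(For δ > 0 the lower-tail rejection region contributes negligibly to power, so the one-term inversion is standard.)
δ = d·√n ⇒ n = (δ/d)² = (2.319 / 0.44)² = 27.79.
Rounding up, n = 28.

n = 28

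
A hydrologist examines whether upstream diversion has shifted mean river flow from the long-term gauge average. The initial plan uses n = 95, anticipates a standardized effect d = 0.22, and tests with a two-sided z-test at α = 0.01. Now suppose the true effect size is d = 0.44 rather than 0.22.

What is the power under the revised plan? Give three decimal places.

Power ≈ 0.957

With d = 0.44: δ = d·√n = 0.44 × √95 = 4.2886. Critical value z_{0.005} = 2.576.
Revised power = Φ(δ − 2.576) + Φ(−δ − 2.576) = Φ(1.713) + Φ(-6.864) = 0.9566 + 0.0000 = 0.9566.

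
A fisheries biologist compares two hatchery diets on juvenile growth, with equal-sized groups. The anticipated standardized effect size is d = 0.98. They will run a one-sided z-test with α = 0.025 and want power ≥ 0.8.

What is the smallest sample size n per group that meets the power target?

n = 17 per group

Set Φ(δ − 1.960) = 0.8; then δ − 1.960 = Φ⁻¹(0.8) = 0.842, giving δ = 2.802.
δ = d·√(n/2) ⇒ n = 2(δ/d)² = 2 × (2.802 / 0.98)² = 16.35.
Rounding up, n = 17 per group.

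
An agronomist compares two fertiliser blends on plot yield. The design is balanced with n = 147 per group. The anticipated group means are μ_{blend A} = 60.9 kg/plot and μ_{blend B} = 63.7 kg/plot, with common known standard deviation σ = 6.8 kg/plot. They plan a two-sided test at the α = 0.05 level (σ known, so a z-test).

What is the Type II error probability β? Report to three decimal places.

Standardized effect: d = |μ_{blend A} − μ_{blend B}| / σ = |60.9 − 63.7| / 6.8 = 0.4118
Noncentrality parameter: δ = d·√(n/2) = 0.4118 × √(147/2) = 3.5301
Critical value for a two-sided test at α = 0.05: z_{α/2} = 1.960.
Power = Φ(δ − 1.960) + Φ(−δ − 1.960) = Φ(1.570) + Φ(-5.490) = 0.9418 + 0.0000 = 0.9418.
Type II error: β = 1 − power = 1 − 0.9418 = 0.0582.

β ≈ 0.058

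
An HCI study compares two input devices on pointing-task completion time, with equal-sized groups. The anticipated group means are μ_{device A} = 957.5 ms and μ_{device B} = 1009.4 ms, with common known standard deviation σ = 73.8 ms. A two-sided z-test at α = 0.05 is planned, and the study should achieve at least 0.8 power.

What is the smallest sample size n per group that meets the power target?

Standardized effect: d = |μ_{device A} − μ_{device B}| / σ = |957.5 − 1009.4| / 73.8 = 0.7033
Set Φ(δ − 1.960) = 0.8; then δ − 1.960 = Φ⁻¹(0.8) = 0.842, giving δ = 2.802.
(For δ > 0 the lower-tail rejection region contributes negligibly to power, so the one-term inversion is standard.)
δ = d·√(n/2) ⇒ n = 2(δ/d)² = 2 × (2.802 / 0.7033)² = 31.74.
Rounding up, n = 32 per group.

n = 32 per group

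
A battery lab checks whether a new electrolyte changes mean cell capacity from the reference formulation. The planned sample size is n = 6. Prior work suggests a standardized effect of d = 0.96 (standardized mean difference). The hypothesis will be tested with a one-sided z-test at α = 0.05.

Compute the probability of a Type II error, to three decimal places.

β ≈ 0.240

Noncentrality parameter: δ = d·√n = 0.96 × √6 = 2.3515
Critical value for a one-sided test at α = 0.05: z_α = 1.645.
Power = Φ(δ − 1.645) = Φ(0.707) = 0.7601.
Type II error: β = 1 − power = 1 − 0.7601 = 0.2399.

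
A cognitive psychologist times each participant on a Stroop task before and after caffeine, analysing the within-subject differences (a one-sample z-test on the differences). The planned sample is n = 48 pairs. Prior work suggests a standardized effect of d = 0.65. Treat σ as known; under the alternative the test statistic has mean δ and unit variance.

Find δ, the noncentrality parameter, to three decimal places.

δ ≈ 4.503

The noncentrality parameter scales effect size by the design's sample-size factor: δ = d·√n = 0.65 × √48 = 4.5033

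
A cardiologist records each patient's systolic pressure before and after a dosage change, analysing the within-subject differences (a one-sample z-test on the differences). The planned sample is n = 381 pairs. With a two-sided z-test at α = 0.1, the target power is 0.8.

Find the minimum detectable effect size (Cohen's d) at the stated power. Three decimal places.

d ≈ 0.127

Required noncentrality: δ = z_{0.05} + z_{0.20} = 1.645 + 0.842 = 2.486.
(Lower-tail contribution to power is negligible for δ > 0.)
δ = d·√n ⇒ d = δ/√n = 2.486/√381 = 0.1274.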